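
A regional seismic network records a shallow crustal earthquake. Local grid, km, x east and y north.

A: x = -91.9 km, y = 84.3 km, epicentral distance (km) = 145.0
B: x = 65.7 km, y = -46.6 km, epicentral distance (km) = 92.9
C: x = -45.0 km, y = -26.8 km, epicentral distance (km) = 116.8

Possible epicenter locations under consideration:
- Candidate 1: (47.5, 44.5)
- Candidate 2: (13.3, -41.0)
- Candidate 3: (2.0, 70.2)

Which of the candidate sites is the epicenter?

Candidate 1

For each candidate, compare |candidate − station| to the reported distance:
Candidate 1: residuals A 0.0, B 0.0, C 0.0 → max 0.0 km
Candidate 2: residuals A 18.6, B 40.2, C 56.8 → max 56.8 km
Candidate 3: residuals A 50.0, B 40.1, C 9.0 → max 50.0 km
Only Candidate 1 has all residuals ≈ 0.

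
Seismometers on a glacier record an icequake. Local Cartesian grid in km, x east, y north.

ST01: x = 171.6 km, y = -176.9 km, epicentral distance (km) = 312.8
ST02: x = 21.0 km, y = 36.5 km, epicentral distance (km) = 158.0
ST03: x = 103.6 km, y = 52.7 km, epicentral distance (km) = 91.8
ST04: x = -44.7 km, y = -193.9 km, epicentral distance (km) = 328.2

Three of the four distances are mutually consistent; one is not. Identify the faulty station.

ST04

Solve using three stations at a time. Using ST01, ST02, ST03 (subtract circle equations pairwise → linear system) gives (x, y) ≈ (144.7, 134.7).
Distances from that point to each station vs reported:
  ST01: calculated 312.8 vs reported 312.8 → residual 0.0 km
  ST02: calculated 158.0 vs reported 158.0 → residual 0.0 km
  ST03: calculated 91.8 vs reported 91.8 → residual 0.0 km
  ST04: calculated 379.3 vs reported 328.2 → residual 51.1 km
ST01, ST02, ST03 are mutually consistent (residuals ≈ 0); ST04 is off by 51.1 km.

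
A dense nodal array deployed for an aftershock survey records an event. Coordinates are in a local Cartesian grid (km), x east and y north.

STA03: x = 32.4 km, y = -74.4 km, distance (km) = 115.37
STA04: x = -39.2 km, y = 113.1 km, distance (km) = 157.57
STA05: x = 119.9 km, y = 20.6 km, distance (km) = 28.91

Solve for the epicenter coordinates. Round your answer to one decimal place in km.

Circle about each station: (x − 32.4)² + (y + 74.4)² = 115.37²; (x + 39.2)² + (y − 113.1)² = 157.57²; (x − 119.9)² + (y − 20.6)² = 28.91².
Subtracting pairs of circle equations eliminates x²+y² and gives linear equations (the radical axes):
-143.2 x + 375.0 y = -3774.94
175.0 x + 190.0 y = 20689.70
Solving the 2×2 system: x ≈ 91.3, y ≈ 24.8 km.

(91.3, 24.8)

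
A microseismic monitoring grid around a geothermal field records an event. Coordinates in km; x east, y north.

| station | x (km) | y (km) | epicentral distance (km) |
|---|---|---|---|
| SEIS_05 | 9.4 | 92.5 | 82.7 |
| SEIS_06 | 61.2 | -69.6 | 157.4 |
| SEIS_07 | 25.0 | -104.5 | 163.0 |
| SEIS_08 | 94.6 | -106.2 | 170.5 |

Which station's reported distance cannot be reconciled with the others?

Solve using three stations at a time. Using SEIS_05, SEIS_06, SEIS_07 (subtract circle equations pairwise → linear system) gives (x, y) ≈ (-53.2, 38.5).
Distances from that point to each station vs reported:
  SEIS_05: calculated 82.6 vs reported 82.7 → residual 0.1 km
  SEIS_06: calculated 157.4 vs reported 157.4 → residual 0.0 km
  SEIS_07: calculated 163.0 vs reported 163.0 → residual 0.0 km
  SEIS_08: calculated 206.8 vs reported 170.5 → residual 36.3 km
SEIS_05, SEIS_06, SEIS_07 are mutually consistent (residuals ≈ 0); SEIS_08 is off by 36.3 km.

SEIS_08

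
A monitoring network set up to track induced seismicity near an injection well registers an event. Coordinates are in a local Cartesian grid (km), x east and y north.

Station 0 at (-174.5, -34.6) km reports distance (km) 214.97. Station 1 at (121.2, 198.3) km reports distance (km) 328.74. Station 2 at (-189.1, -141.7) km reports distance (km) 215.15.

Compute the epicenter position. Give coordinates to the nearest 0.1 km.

Circle about each station: (x + 174.5)² + (y + 34.6)² = 214.97²; (x − 121.2)² + (y − 198.3)² = 328.74²; (x + 189.1)² + (y + 141.7)² = 215.15².
Subtracting the Station 0 equation from the Station 1 and Station 2 equations removes the quadratic terms:
591.4 x + 465.8 y = -39492.97
-29.2 x − 214.2 y = 24112.87
Solving the 2×2 system: x ≈ 24.5, y ≈ -115.9 km.

24.5 km east, -115.9 km north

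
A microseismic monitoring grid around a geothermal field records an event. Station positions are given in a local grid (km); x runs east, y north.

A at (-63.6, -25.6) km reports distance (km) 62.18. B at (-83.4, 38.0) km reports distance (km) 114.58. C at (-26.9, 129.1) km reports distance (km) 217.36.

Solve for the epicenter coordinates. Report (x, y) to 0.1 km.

Circle about each station: (x + 63.6)² + (y + 25.6)² = 62.18²; (x + 83.4)² + (y − 38.0)² = 114.58²; (x + 26.9)² + (y − 129.1)² = 217.36².
Subtracting pairs of circle equations eliminates x²+y² and gives linear equations (the radical axes):
-39.6 x + 127.2 y = -5562.98
73.4 x + 309.4 y = -30688.92
Solving the 2×2 system: x ≈ -101.1, y ≈ -75.2 km.

-101.1 km east, -75.2 km north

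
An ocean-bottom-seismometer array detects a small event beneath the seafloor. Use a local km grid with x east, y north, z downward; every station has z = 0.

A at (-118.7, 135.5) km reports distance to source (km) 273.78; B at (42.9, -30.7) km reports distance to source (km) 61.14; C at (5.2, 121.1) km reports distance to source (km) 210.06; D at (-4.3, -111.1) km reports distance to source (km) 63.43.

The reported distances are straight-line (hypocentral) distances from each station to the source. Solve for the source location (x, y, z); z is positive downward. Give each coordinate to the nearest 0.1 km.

Each station gives a sphere (x−x_i)² + (y−y_i)² + z² = d_i² (stations at z=0).
Subtracting the A sphere from B and C: z² cancels, leaving linear equations in x and y:
323.2 x − 332.4 y = 41550.35
247.8 x − 28.8 y = 13072.59
Solving: x ≈ 43.097, y ≈ -83.097 km (keep extra digits for the depth step; rounded: 43.1, -83.1).
Then from the A sphere: z² = 273.78² − (x + 118.7)² − (y − 135.5)² with x = 43.097, y = -83.097, so z ≈ 31.505 ≈ 31.5 km.
Check against D (with the unrounded solution): distance 63.43 ≈ 63.43 km. ✓

x ≈ 43.1 km, y ≈ -83.1 km, depth ≈ 31.5 km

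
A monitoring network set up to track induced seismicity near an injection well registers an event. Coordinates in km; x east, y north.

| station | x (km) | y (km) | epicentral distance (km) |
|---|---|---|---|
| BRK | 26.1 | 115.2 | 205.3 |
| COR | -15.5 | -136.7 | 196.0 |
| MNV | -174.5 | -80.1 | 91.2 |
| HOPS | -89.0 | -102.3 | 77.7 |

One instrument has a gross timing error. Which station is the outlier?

HOPS

Solve using three stations at a time. Using BRK, COR, MNV (subtract circle equations pairwise → linear system) gives (x, y) ≈ (-148.5, 7.2).
Distances from that point to each station vs reported:
  BRK: calculated 205.3 vs reported 205.3 → residual 0.0 km
  COR: calculated 196.0 vs reported 196.0 → residual 0.0 km
  MNV: calculated 91.1 vs reported 91.2 → residual 0.1 km
  HOPS: calculated 124.6 vs reported 77.7 → residual 46.9 km
BRK, COR, MNV are mutually consistent (residuals ≈ 0); HOPS is off by 46.9 km.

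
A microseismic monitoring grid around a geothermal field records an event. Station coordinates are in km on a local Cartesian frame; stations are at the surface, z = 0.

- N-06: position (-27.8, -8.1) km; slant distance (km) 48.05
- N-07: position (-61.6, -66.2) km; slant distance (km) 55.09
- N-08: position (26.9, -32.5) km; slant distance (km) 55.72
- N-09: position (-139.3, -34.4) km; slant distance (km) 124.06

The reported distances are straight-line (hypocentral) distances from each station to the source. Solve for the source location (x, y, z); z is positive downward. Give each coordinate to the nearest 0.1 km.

Each station gives a sphere (x−x_i)² + (y−y_i)² + z² = d_i² (stations at z=0).
Subtracting the N-06 sphere from N-07 and N-08: z² cancels, leaving linear equations in x and y:
-67.6 x − 116.2 y = 6612.44
109.4 x − 48.8 y = 145.49
Solving: x ≈ -19.098, y ≈ -45.795 km (keep extra digits for the depth step; rounded: -19.1, -45.8).
Then from the N-06 sphere: z² = 48.05² − (x + 27.8)² − (y + 8.1)² with x = -19.098, y = -45.795, so z ≈ 28.499 ≈ 28.5 km.
Check against N-09 (with the unrounded solution): distance 124.06 ≈ 124.06 km. ✓

x ≈ -19.1 km, y ≈ -45.8 km, depth ≈ 28.5 km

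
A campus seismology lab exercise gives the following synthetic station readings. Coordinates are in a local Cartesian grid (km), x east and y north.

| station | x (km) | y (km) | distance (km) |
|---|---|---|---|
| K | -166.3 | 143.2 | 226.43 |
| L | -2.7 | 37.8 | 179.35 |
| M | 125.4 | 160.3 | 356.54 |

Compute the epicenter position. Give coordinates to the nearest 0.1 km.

Circle about each station: (x + 166.3)² + (y − 143.2)² = 226.43²; (x + 2.7)² + (y − 37.8)² = 179.35²; (x − 125.4)² + (y − 160.3)² = 356.54².
Subtracting the K equation from the L and M equations removes the quadratic terms:
327.2 x − 210.8 y = -27621.68
583.4 x + 34.2 y = -82590.91
Solving the 2×2 system: x ≈ -136.8, y ≈ -81.3 km.
Check against K (with the unrounded x, y): √((x + 166.3)²+(y − 143.2)²) = 226.44 ≈ 226.43 km. ✓

-136.8 km east, -81.3 km north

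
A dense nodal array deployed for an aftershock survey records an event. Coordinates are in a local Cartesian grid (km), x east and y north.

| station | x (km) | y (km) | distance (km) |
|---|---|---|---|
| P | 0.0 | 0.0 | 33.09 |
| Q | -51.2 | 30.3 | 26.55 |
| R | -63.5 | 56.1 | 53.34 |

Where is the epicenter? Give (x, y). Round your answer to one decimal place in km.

Circle about each station: x² + y² = 33.09²; (x + 51.2)² + (y − 30.3)² = 26.55²; (x + 63.5)² + (y − 56.1)² = 53.34².
Subtracting the P equation from the Q and R equations removes the quadratic terms:
-102.4 x + 60.6 y = 3929.58
-127.0 x + 112.2 y = 5429.25
Solving the 2×2 system: x ≈ -29.5, y ≈ 15.0 km.

x ≈ -29.5 km, y ≈ 15.0 km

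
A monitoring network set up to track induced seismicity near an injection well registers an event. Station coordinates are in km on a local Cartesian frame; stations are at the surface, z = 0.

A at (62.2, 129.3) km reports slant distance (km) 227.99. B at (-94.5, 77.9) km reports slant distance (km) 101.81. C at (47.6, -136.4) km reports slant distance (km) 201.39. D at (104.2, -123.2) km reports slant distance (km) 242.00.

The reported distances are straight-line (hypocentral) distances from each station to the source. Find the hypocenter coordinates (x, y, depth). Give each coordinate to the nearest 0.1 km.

x ≈ -109.7 km, y ≈ -16.0 km, depth ≈ 36.3 km

Each station gives a sphere (x−x_i)² + (y−y_i)² + z² = d_i² (stations at z=0).
Subtracting the A sphere from B and C: z² cancels, leaving linear equations in x and y:
-313.4 x − 102.8 y = 36025.49
-29.2 x − 531.4 y = 11704.90
Solving: x ≈ -109.703, y ≈ -15.998 km (keep extra digits for the depth step; rounded: -109.7, -16.0).
Then from the A sphere: z² = 227.99² − (x − 62.2)² − (y − 129.3)² with x = -109.703, y = -15.998, so z ≈ 36.294 ≈ 36.3 km.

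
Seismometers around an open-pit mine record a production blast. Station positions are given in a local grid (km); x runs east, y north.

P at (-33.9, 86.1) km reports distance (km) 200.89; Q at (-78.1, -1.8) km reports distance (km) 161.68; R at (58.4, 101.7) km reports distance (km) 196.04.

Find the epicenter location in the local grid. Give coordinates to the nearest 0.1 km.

Circle about each station: (x + 33.9)² + (y − 86.1)² = 200.89²; (x + 78.1)² + (y + 1.8)² = 161.68²; (x − 58.4)² + (y − 101.7)² = 196.04².
Subtracting pairs of circle equations eliminates x²+y² and gives linear equations (the radical axes):
-88.4 x − 175.8 y = 11756.80
184.6 x + 31.2 y = 7116.14
Solving the 2×2 system: x ≈ 54.5, y ≈ -94.3 km.
Check against P (with the unrounded x, y): √((x + 33.9)²+(y − 86.1)²) = 200.86 ≈ 200.89 km. ✓

x ≈ 54.5 km, y ≈ -94.3 km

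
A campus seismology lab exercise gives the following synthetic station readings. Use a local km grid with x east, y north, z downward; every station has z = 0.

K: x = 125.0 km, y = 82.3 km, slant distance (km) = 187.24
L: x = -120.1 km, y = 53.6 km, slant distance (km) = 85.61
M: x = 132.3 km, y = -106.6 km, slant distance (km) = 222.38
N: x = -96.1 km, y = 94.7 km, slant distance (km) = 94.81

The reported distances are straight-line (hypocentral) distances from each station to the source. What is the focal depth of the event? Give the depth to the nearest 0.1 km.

Each station gives a sphere (x−x_i)² + (y−y_i)² + z² = d_i² (stations at z=0).
Subtracting the K sphere from L and M: z² cancels, leaving linear equations in x and y:
-490.2 x − 57.4 y = 22628.43
14.6 x − 377.8 y = -7925.49
Solving: x ≈ -48.399, y ≈ 19.108 km (keep extra digits for the depth step; rounded: -48.4, 19.1).
Then from the K sphere: z² = 187.24² − (x − 125.0)² − (y − 82.3)² with x = -48.399, y = 19.108, so z ≈ 31.597 ≈ 31.6 km.
Check against N (with the unrounded solution): distance 94.80 ≈ 94.81 km. ✓

31.6 km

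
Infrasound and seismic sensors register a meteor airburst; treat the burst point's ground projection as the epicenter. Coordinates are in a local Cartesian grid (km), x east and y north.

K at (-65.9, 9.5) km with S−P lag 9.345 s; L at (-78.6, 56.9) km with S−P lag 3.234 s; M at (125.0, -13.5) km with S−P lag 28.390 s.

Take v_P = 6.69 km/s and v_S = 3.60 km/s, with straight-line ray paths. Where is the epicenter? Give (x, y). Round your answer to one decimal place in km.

Distance from S−P lag: d = Δt · v_P v_S / (v_P − v_S) = Δt · (6.69·3.60)/(6.69−3.60) ≈ 7.7942·Δt.
So d_K = 72.84, d_L = 25.21, d_M = 221.28 km.
Circle about each station: (x + 65.9)² + (y − 9.5)² = 72.84²; (x + 78.6)² + (y − 56.9)² = 25.21²; (x − 125.0)² + (y + 13.5)² = 221.28².
Subtracting the K equation from the L and M equations removes the quadratic terms:
-25.4 x + 94.8 y = 9652.63
381.8 x − 46.0 y = -32284.98
Solving the 2×2 system: x ≈ -74.7, y ≈ 81.8 km.

-74.7 km east, 81.8 km north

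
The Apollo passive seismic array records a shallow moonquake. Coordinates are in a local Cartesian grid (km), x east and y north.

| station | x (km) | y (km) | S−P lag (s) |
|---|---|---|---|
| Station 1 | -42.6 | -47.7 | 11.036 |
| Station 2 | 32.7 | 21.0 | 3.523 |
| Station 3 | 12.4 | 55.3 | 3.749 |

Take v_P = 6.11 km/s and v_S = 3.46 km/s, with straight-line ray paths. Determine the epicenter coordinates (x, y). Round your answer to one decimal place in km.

5.1 km east, 26.3 km north

Distance from S−P lag: d = Δt · v_P v_S / (v_P − v_S) = Δt · (6.11·3.46)/(6.11−3.46) ≈ 7.9776·Δt.
So d_Station 1 = 88.04, d_Station 2 = 28.11, d_Station 3 = 29.91 km.
Circle about each station: (x + 42.6)² + (y + 47.7)² = 88.04²; (x − 32.7)² + (y − 21.0)² = 28.11²; (x − 12.4)² + (y − 55.3)² = 29.91².
Subtracting pairs of circle equations eliminates x²+y² and gives linear equations (the radical axes):
150.6 x + 137.4 y = 4381.11
110.0 x + 206.0 y = 5978.23
Solving the 2×2 system: x ≈ 5.1, y ≈ 26.3 km.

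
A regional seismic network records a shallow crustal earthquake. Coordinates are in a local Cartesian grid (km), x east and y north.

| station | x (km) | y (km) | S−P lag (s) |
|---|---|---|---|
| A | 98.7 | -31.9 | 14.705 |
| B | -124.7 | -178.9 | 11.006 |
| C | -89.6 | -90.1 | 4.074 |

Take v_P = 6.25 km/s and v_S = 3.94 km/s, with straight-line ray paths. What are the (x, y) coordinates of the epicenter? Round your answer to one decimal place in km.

Distance from S−P lag: d = Δt · v_P v_S / (v_P − v_S) = Δt · (6.25·3.94)/(6.25−3.94) ≈ 10.6602·Δt.
So d_A = 156.76, d_B = 117.33, d_C = 43.43 km.
Circle about each station: (x − 98.7)² + (y + 31.9)² = 156.76²; (x + 124.7)² + (y + 178.9)² = 117.33²; (x + 89.6)² + (y + 90.1)² = 43.43².
Subtracting the A equation from the B and C equations removes the quadratic terms:
-446.8 x − 294.0 y = 47603.37
-376.6 x − 116.4 y = 28074.40
Solving the 2×2 system: x ≈ -46.2, y ≈ -91.7 km.
Check against A (with the unrounded x, y): √((x − 98.7)²+(y + 31.9)²) = 156.76 ≈ 156.76 km. ✓

x ≈ -46.2 km, y ≈ -91.7 km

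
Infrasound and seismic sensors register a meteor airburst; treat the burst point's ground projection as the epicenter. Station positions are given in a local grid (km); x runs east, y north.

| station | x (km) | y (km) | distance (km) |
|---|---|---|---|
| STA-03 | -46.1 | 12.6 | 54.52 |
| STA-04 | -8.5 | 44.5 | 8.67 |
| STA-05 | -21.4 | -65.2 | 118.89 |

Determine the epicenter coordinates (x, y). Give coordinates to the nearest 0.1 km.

Circle about each station: (x + 46.1)² + (y − 12.6)² = 54.52²; (x + 8.5)² + (y − 44.5)² = 8.67²; (x + 21.4)² + (y + 65.2)² = 118.89².
Subtracting pairs of circle equations eliminates x²+y² and gives linear equations (the radical axes):
75.2 x + 63.8 y = 2665.79
49.4 x − 155.6 y = -8737.37
Solving the 2×2 system: x ≈ -9.6, y ≈ 53.1 km.

(-9.6, 53.1)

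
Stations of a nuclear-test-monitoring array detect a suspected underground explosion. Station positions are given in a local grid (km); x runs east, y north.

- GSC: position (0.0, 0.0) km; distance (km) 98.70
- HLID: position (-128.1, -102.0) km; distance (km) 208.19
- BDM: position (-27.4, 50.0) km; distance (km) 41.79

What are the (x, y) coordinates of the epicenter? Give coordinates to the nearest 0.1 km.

(-43.9, 88.4)

Circle about each station: x² + y² = 98.70²; (x + 128.1)² + (y + 102.0)² = 208.19²; (x + 27.4)² + (y − 50.0)² = 41.79².
Subtracting the GSC equation from the HLID and BDM equations removes the quadratic terms:
-256.2 x − 204.0 y = -6787.78
-54.8 x + 100.0 y = 11246.05
Solving the 2×2 system: x ≈ -43.9, y ≈ 88.4 km.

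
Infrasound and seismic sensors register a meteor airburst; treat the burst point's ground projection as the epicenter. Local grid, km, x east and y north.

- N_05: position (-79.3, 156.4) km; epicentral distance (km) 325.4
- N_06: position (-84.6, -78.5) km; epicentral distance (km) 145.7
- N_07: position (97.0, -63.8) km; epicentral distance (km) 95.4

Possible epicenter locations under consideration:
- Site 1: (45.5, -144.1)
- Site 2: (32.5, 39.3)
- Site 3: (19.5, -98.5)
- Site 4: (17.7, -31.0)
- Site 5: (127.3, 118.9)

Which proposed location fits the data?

Site 1

For each candidate, compare |candidate − station| to the reported distance:
Site 1: residuals N_05 0.0, N_06 0.0, N_07 0.0 → max 0.0 km
Site 2: residuals N_05 163.5, N_06 20.4, N_07 26.2 → max 163.5 km
Site 3: residuals N_05 52.0, N_06 39.7, N_07 10.5 → max 52.0 km
Site 4: residuals N_05 114.4, N_06 32.9, N_07 9.6 → max 114.4 km
Site 5: residuals N_05 115.4, N_06 143.9, N_07 89.8 → max 143.9 km
Only Site 1 has all residuals ≈ 0.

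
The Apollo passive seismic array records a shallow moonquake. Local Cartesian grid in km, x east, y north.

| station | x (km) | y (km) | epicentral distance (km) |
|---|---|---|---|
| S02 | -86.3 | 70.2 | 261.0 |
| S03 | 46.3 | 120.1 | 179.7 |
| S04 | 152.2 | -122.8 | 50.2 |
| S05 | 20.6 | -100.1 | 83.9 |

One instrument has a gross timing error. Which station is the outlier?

S03

Solve using three stations at a time. Using S02, S04, S05 (subtract circle equations pairwise → linear system) gives (x, y) ≈ (104.1, -108.3).
Distances from that point to each station vs reported:
  S02: calculated 261.0 vs reported 261.0 → residual 0.0 km
  S03: calculated 235.6 vs reported 179.7 → residual 55.9 km
  S04: calculated 50.2 vs reported 50.2 → residual 0.0 km
  S05: calculated 83.9 vs reported 83.9 → residual 0.0 km
S02, S04, S05 are mutually consistent (residuals ≈ 0); S03 is off by 55.9 km.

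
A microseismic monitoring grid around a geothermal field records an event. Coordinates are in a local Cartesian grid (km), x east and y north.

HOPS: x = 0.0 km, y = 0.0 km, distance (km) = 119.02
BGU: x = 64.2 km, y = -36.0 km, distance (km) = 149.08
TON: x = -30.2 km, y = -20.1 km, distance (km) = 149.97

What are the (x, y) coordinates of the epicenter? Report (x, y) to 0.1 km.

(41.9, 111.4)

Circle about each station: x² + y² = 119.02²; (x − 64.2)² + (y + 36.0)² = 149.08²; (x + 30.2)² + (y + 20.1)² = 149.97².
Subtracting pairs of circle equations eliminates x²+y² and gives linear equations (the radical axes):
128.4 x − 72.0 y = -2641.45
-60.4 x − 40.2 y = -7009.19
Solving the 2×2 system: x ≈ 41.9, y ≈ 111.4 km.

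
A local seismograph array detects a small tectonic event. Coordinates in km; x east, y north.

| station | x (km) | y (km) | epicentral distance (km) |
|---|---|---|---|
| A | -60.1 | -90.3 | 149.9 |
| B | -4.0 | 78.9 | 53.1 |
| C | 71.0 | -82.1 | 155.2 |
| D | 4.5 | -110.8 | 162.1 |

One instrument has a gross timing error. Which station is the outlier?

B

Solve using three stations at a time. Using A, C, D (subtract circle equations pairwise → linear system) gives (x, y) ≈ (-9.3, 50.7).
Distances from that point to each station vs reported:
  A: calculated 149.8 vs reported 149.9 → residual 0.1 km
  B: calculated 28.7 vs reported 53.1 → residual 24.4 km
  C: calculated 155.1 vs reported 155.2 → residual 0.1 km
  D: calculated 162.0 vs reported 162.1 → residual 0.1 km
A, C, D are mutually consistent (residuals ≈ 0); B is off by 24.4 km.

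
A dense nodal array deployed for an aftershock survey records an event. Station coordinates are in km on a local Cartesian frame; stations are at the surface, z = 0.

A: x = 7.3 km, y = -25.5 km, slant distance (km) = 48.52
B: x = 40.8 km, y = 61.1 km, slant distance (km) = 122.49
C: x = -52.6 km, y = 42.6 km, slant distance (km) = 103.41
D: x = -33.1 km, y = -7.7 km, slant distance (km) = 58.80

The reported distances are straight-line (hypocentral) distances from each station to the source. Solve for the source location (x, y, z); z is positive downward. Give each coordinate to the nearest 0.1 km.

Each station gives a sphere (x−x_i)² + (y−y_i)² + z² = d_i² (stations at z=0).
Subtracting the A sphere from B and C: z² cancels, leaving linear equations in x and y:
67.0 x + 173.2 y = -7955.30
-119.8 x + 136.2 y = -4461.46
Solving: x ≈ -10.403, y ≈ -41.907 km (keep extra digits for the depth step; rounded: -10.4, -41.9).
Then from the A sphere: z² = 48.52² − (x − 7.3)² − (y + 25.5)² with x = -10.403, y = -41.907, so z ≈ 42.090 ≈ 42.1 km.

(-10.4, -41.9, 42.1)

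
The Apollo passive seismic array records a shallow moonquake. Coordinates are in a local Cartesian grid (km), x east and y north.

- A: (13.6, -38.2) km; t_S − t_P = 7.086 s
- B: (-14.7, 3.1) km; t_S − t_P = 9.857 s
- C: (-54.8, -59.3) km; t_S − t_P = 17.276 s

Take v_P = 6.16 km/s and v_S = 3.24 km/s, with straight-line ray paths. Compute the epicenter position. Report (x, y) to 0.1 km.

Distance from S−P lag: d = Δt · v_P v_S / (v_P − v_S) = Δt · (6.16·3.24)/(6.16−3.24) ≈ 6.8351·Δt.
So d_A = 48.43, d_B = 67.37, d_C = 118.08 km.
Circle about each station: (x − 13.6)² + (y + 38.2)² = 48.43²; (x + 14.7)² + (y − 3.1)² = 67.37²; (x + 54.8)² + (y + 59.3)² = 118.08².
Subtracting the A equation from the B and C equations removes the quadratic terms:
-56.6 x + 82.6 y = -3611.75
-136.8 x − 42.2 y = -6722.09
Solving the 2×2 system: x ≈ 51.7, y ≈ -8.3 km.
Check against A (with the unrounded x, y): √((x − 13.6)²+(y + 38.2)²) = 48.43 ≈ 48.43 km. ✓

x ≈ 51.7 km, y ≈ -8.3 km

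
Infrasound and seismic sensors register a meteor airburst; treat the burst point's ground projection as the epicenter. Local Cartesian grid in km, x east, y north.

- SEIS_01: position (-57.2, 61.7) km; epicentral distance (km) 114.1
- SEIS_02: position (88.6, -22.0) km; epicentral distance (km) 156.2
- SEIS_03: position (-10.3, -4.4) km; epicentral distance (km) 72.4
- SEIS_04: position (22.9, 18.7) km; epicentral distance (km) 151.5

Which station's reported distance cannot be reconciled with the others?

Solve using three stations at a time. Using SEIS_01, SEIS_02, SEIS_03 (subtract circle equations pairwise → linear system) gives (x, y) ≈ (-64.6, -52.1).
Distances from that point to each station vs reported:
  SEIS_01: calculated 114.0 vs reported 114.1 → residual 0.1 km
  SEIS_02: calculated 156.1 vs reported 156.2 → residual 0.1 km
  SEIS_03: calculated 72.3 vs reported 72.4 → residual 0.1 km
  SEIS_04: calculated 112.6 vs reported 151.5 → residual 38.9 km
SEIS_01, SEIS_02, SEIS_03 are mutually consistent (residuals ≈ 0); SEIS_04 is off by 38.9 km.

SEIS_04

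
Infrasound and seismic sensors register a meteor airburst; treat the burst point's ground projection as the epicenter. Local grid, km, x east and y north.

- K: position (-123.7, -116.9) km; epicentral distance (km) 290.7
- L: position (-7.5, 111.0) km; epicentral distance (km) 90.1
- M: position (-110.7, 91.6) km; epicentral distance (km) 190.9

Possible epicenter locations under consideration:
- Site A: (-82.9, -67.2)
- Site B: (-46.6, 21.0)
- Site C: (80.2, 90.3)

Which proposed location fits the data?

For each candidate, compare |candidate − station| to the reported distance:
Site A: residuals K 226.4, L 103.4, M 29.7 → max 226.4 km
Site B: residuals K 132.7, L 8.0, M 95.5 → max 132.7 km
Site C: residuals K 0.0, L 0.0, M 0.0 → max 0.0 km
Only Site C has all residuals ≈ 0.

Site C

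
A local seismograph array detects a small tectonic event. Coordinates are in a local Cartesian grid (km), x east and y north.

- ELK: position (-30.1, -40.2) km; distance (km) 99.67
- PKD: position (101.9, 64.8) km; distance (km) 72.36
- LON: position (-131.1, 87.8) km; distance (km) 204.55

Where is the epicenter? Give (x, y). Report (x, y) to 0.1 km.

Circle about each station: (x + 30.1)² + (y + 40.2)² = 99.67²; (x − 101.9)² + (y − 64.8)² = 72.36²; (x + 131.1)² + (y − 87.8)² = 204.55².
Subtracting pairs of circle equations eliminates x²+y² and gives linear equations (the radical axes):
264.0 x + 210.0 y = 16758.74
-202.0 x + 256.0 y = -9532.59
Solving the 2×2 system: x ≈ 57.2, y ≈ 7.9 km.
Check against ELK (with the unrounded x, y): √((x + 30.1)²+(y + 40.2)²) = 99.67 ≈ 99.67 km. ✓

(57.2, 7.9)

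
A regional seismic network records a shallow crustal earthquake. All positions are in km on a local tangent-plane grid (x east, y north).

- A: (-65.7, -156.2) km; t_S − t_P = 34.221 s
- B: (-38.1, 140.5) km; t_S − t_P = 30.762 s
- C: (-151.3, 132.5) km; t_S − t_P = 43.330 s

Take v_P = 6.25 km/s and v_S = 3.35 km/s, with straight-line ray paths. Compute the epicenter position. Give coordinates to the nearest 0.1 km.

Distance from S−P lag: d = Δt · v_P v_S / (v_P − v_S) = Δt · (6.25·3.35)/(6.25−3.35) ≈ 7.2198·Δt.
So d_A = 247.07, d_B = 222.10, d_C = 312.84 km.
Circle about each station: (x + 65.7)² + (y + 156.2)² = 247.07²; (x + 38.1)² + (y − 140.5)² = 222.10²; (x + 151.3)² + (y − 132.5)² = 312.84².
Subtracting pairs of circle equations eliminates x²+y² and gives linear equations (the radical axes):
55.2 x + 593.4 y = 4192.10
-171.2 x + 577.4 y = -25092.27
Solving the 2×2 system: x ≈ 129.7, y ≈ -5.0 km.

x ≈ 129.7 km, y ≈ -5.0 km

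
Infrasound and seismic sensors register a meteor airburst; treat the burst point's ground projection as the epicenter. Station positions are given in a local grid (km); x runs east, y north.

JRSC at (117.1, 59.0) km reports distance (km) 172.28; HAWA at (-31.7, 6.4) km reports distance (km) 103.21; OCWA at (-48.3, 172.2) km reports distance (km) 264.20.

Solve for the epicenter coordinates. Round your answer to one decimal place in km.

x ≈ 19.7 km, y ≈ -83.1 km

Circle about each station: (x − 117.1)² + (y − 59.0)² = 172.28²; (x + 31.7)² + (y − 6.4)² = 103.21²; (x + 48.3)² + (y − 172.2)² = 264.20².
Subtracting the JRSC equation from the HAWA and OCWA equations removes the quadratic terms:
-297.6 x − 105.2 y = 2880.53
-330.8 x + 226.4 y = -25328.92
Solving the 2×2 system: x ≈ 19.7, y ≈ -83.1 km.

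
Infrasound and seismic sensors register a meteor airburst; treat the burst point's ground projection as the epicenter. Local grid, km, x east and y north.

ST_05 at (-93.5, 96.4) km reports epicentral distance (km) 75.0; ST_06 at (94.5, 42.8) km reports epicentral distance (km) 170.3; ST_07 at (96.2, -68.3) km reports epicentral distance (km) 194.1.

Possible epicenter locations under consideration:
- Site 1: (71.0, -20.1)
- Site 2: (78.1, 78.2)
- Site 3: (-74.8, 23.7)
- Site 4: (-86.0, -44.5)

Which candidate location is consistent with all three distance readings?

Site 3

For each candidate, compare |candidate − station| to the reported distance:
Site 1: residuals ST_05 126.6, ST_06 103.2, ST_07 139.7 → max 139.7 km
Site 2: residuals ST_05 97.6, ST_06 131.3, ST_07 46.5 → max 131.3 km
Site 3: residuals ST_05 0.1, ST_06 0.1, ST_07 0.1 → max 0.1 km
Site 4: residuals ST_05 66.1, ST_06 30.2, ST_07 10.4 → max 66.1 km
Only Site 3 has all residuals ≈ 0.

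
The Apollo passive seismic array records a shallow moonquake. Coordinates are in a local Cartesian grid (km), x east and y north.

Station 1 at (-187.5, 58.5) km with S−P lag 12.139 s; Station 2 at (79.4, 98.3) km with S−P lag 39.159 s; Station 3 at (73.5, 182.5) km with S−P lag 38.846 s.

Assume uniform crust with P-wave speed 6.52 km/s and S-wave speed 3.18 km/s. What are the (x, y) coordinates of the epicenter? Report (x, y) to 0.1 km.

Distance from S−P lag: d = Δt · v_P v_S / (v_P − v_S) = Δt · (6.52·3.18)/(6.52−3.18) ≈ 6.2077·Δt.
So d_Station 1 = 75.35, d_Station 2 = 243.09, d_Station 3 = 241.14 km.
Circle about each station: (x + 187.5)² + (y − 58.5)² = 75.35²; (x − 79.4)² + (y − 98.3)² = 243.09²; (x − 73.5)² + (y − 182.5)² = 241.14².
Subtracting the Station 1 equation from the Station 2 and Station 3 equations removes the quadratic terms:
533.8 x + 79.6 y = -76026.38
522.0 x + 248.0 y = -52340.88
Solving the 2×2 system: x ≈ -161.7, y ≈ 129.3 km.
Check against Station 1 (with the unrounded x, y): √((x + 187.5)²+(y − 58.5)²) = 75.37 ≈ 75.35 km. ✓

-161.7 km east, 129.3 km north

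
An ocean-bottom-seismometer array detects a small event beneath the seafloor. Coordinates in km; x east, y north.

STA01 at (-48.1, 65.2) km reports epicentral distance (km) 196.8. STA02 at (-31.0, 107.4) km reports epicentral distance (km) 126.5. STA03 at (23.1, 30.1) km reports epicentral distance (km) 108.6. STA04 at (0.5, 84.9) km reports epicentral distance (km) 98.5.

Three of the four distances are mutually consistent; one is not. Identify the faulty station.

Solve using three stations at a time. Using STA02, STA03, STA04 (subtract circle equations pairwise → linear system) gives (x, y) ≈ (95.4, 111.1).
Distances from that point to each station vs reported:
  STA01: calculated 150.7 vs reported 196.8 → residual 46.1 km
  STA02: calculated 126.5 vs reported 126.5 → residual 0.0 km
  STA03: calculated 108.5 vs reported 108.6 → residual 0.1 km
  STA04: calculated 98.4 vs reported 98.5 → residual 0.1 km
STA02, STA03, STA04 are mutually consistent (residuals ≈ 0); STA01 is off by 46.1 km.

STA01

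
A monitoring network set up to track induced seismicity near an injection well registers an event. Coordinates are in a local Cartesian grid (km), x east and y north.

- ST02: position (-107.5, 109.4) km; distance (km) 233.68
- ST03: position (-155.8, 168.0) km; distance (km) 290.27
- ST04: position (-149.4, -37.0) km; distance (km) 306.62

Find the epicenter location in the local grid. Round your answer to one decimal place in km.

125.9 km east, 98.0 km north

Circle about each station: (x + 107.5)² + (y − 109.4)² = 233.68²; (x + 155.8)² + (y − 168.0)² = 290.27²; (x + 149.4)² + (y + 37.0)² = 306.62².
Subtracting the ST02 equation from the ST03 and ST04 equations removes the quadratic terms:
-96.6 x + 117.2 y = -677.30
-83.8 x − 292.8 y = -39244.73
Solving the 2×2 system: x ≈ 125.9, y ≈ 98.0 km.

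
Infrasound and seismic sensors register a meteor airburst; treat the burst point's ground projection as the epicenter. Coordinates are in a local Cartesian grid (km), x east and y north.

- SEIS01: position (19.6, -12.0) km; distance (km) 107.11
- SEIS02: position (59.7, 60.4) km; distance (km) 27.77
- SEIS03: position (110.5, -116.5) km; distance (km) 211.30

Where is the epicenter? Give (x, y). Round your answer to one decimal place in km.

x ≈ 57.7 km, y ≈ 88.1 km

Circle about each station: (x − 19.6)² + (y + 12.0)² = 107.11²; (x − 59.7)² + (y − 60.4)² = 27.77²; (x − 110.5)² + (y + 116.5)² = 211.30².
Subtracting the SEIS01 equation from the SEIS02 and SEIS03 equations removes the quadratic terms:
80.2 x + 144.8 y = 17385.47
181.8 x − 209.0 y = -7920.80
Solving the 2×2 system: x ≈ 57.7, y ≈ 88.1 km.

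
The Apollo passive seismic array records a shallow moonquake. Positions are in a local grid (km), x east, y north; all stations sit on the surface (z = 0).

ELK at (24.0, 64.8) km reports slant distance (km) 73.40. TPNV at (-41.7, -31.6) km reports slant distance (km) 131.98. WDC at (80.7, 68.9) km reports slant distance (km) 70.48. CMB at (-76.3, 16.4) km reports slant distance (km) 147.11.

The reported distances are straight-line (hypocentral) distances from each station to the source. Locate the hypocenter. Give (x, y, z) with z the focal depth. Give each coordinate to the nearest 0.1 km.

x ≈ 58.5 km, y ≈ 33.1 km, depth ≈ 56.5 km

Each station gives a sphere (x−x_i)² + (y−y_i)² + z² = d_i² (stations at z=0).
Subtracting the ELK sphere from TPNV and WDC: z² cancels, leaving linear equations in x and y:
-131.4 x − 192.8 y = -14068.75
113.4 x + 8.2 y = 6904.79
Solving: x ≈ 58.495, y ≈ 33.104 km (keep extra digits for the depth step; rounded: 58.5, 33.1).
Then from the ELK sphere: z² = 73.40² − (x − 24.0)² − (y − 64.8)² with x = 58.495, y = 33.104, so z ≈ 56.507 ≈ 56.5 km.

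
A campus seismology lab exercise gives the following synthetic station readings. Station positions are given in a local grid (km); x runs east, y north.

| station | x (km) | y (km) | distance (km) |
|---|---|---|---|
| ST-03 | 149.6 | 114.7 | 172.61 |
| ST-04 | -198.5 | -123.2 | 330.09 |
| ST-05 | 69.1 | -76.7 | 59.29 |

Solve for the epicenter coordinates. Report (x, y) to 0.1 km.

Circle about each station: (x − 149.6)² + (y − 114.7)² = 172.61²; (x + 198.5)² + (y + 123.2)² = 330.09²; (x − 69.1)² + (y + 76.7)² = 59.29².
Subtracting the ST-03 equation from the ST-04 and ST-05 equations removes the quadratic terms:
-696.2 x − 475.8 y = -60120.96
-161.0 x − 382.8 y = 1400.36
Solving the 2×2 system: x ≈ 124.7, y ≈ -56.1 km.

(124.7, -56.1)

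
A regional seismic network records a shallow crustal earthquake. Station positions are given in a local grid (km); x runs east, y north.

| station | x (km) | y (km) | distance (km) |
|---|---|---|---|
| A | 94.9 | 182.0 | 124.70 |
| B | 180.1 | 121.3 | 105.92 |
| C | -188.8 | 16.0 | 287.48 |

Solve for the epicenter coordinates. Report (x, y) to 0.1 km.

Circle about each station: (x − 94.9)² + (y − 182.0)² = 124.70²; (x − 180.1)² + (y − 121.3)² = 105.92²; (x + 188.8)² + (y − 16.0)² = 287.48².
Subtracting the A equation from the B and C equations removes the quadratic terms:
170.4 x − 121.4 y = 9350.73
-567.4 x − 332.0 y = -73323.23
Solving the 2×2 system: x ≈ 95.7, y ≈ 57.3 km.

(95.7, 57.3)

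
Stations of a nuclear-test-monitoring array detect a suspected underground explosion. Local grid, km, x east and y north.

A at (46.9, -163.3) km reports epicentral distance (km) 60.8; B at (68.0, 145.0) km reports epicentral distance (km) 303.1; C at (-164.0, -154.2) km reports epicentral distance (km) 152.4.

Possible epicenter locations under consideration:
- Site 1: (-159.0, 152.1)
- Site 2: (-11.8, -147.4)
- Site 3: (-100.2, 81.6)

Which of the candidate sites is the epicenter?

Site 2

For each candidate, compare |candidate − station| to the reported distance:
Site 1: residuals A 315.9, B 76.0, C 153.9 → max 315.9 km
Site 2: residuals A 0.0, B 0.0, C 0.0 → max 0.0 km
Site 3: residuals A 224.9, B 123.3, C 91.9 → max 224.9 km
Only Site 2 has all residuals ≈ 0.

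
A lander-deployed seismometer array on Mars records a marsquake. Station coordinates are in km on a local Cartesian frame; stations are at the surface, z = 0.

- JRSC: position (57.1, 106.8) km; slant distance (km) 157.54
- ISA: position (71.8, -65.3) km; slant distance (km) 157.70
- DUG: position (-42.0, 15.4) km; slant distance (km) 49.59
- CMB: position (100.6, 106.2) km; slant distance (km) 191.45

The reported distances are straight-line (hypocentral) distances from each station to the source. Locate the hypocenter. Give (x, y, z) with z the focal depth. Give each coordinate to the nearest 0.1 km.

Each station gives a sphere (x−x_i)² + (y−y_i)² + z² = d_i² (stations at z=0).
Subtracting the JRSC sphere from ISA and DUG: z² cancels, leaving linear equations in x and y:
29.4 x − 344.2 y = -5297.76
-198.2 x − 182.8 y = 9694.19
Solving: x ≈ -58.498, y ≈ 10.395 km (keep extra digits for the depth step; rounded: -58.5, 10.4).
Then from the JRSC sphere: z² = 157.54² − (x − 57.1)² − (y − 106.8)² with x = -58.498, y = 10.395, so z ≈ 46.498 ≈ 46.5 km.

(-58.5, 10.4, 46.5)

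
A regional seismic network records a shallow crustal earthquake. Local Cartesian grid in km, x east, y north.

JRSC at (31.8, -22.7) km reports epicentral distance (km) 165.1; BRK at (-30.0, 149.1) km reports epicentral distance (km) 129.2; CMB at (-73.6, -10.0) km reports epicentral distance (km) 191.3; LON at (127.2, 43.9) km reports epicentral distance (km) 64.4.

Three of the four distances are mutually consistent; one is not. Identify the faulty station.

JRSC

Solve using three stations at a time. Using BRK, CMB, LON (subtract circle equations pairwise → linear system) gives (x, y) ≈ (86.9, 94.1).
Distances from that point to each station vs reported:
  JRSC: calculated 129.1 vs reported 165.1 → residual 36.0 km
  BRK: calculated 129.2 vs reported 129.2 → residual 0.0 km
  CMB: calculated 191.3 vs reported 191.3 → residual 0.0 km
  LON: calculated 64.4 vs reported 64.4 → residual 0.0 km
BRK, CMB, LON are mutually consistent (residuals ≈ 0); JRSC is off by 36.0 km.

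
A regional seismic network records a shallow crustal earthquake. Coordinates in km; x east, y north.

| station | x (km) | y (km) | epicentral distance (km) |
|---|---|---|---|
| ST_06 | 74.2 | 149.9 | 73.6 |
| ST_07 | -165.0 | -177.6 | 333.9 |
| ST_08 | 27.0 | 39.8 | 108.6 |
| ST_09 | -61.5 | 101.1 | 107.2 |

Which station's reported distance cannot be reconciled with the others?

ST_08

Solve using three stations at a time. Using ST_06, ST_07, ST_09 (subtract circle equations pairwise → linear system) gives (x, y) ≈ (44.1, 82.7).
Distances from that point to each station vs reported:
  ST_06: calculated 73.6 vs reported 73.6 → residual 0.0 km
  ST_07: calculated 333.9 vs reported 333.9 → residual 0.0 km
  ST_08: calculated 46.2 vs reported 108.6 → residual 62.4 km
  ST_09: calculated 107.2 vs reported 107.2 → residual 0.0 km
ST_06, ST_07, ST_09 are mutually consistent (residuals ≈ 0); ST_08 is off by 62.4 km.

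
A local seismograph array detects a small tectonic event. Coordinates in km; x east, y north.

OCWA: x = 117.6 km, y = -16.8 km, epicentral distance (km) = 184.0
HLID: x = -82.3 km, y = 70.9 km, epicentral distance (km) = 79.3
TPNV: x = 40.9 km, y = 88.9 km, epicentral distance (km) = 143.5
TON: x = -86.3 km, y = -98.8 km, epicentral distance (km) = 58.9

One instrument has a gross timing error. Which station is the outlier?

Solve using three stations at a time. Using OCWA, HLID, TPNV (subtract circle equations pairwise → linear system) gives (x, y) ≈ (-66.1, -6.7).
Distances from that point to each station vs reported:
  OCWA: calculated 184.0 vs reported 184.0 → residual 0.0 km
  HLID: calculated 79.3 vs reported 79.3 → residual 0.0 km
  TPNV: calculated 143.5 vs reported 143.5 → residual 0.0 km
  TON: calculated 94.3 vs reported 58.9 → residual 35.4 km
OCWA, HLID, TPNV are mutually consistent (residuals ≈ 0); TON is off by 35.4 km.

TON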